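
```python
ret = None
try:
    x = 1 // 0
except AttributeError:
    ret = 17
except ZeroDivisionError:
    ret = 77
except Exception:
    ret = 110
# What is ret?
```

Step-by-step execution trace:
1. `x = 1 // 0` raises ZeroDivisionError.
2. `except AttributeError` does not match ZeroDivisionError; skipped.
3. `except ZeroDivisionError` matches → ret = 77.
4. Remaining except clauses are skipped.
Result: 77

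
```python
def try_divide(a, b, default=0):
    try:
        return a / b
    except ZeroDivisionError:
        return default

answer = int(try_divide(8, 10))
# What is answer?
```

Step-by-step execution trace:
1. `try_divide(8, 10)` enters try: `return 8 / 10` → returns 0.8. No exception raised.
2. `except ZeroDivisionError` is skipped.
3. `int(0.8)` → 0 → answer = 0.
Result: 0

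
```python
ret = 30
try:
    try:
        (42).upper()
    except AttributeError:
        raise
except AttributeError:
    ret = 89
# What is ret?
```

Step-by-step execution trace:
1. Inner try: `(42).upper()` raises AttributeError.
2. Inner `except AttributeError` matches; bare `raise` re-raises the same AttributeError.
3. Outer `except AttributeError` matches → ret = 89.
Result: 89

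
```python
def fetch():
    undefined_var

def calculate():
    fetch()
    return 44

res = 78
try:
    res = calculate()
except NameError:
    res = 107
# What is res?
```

Step-by-step execution trace:
1. res starts at 78.
2. try: `calculate()` calls `fetch()`.
3. `fetch()` evaluates `undefined_var`, which raises NameError; it propagates through calculate (uncaught).
4. `return 44` in calculate is not reached; the assignment to res does not complete.
5. `except NameError` matches → res = 107.
Result: 107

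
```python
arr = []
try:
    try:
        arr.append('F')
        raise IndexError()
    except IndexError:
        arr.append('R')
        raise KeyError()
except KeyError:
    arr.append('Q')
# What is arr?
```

Step-by-step execution trace:
1. Inner try: `arr.append('F')` → arr = ['F'].
2. `raise IndexError()` raises IndexError.
3. Inner `except IndexError` matches → `arr.append('R')` → arr = ['F', 'R'].
4. `raise KeyError()` raises KeyError; propagates to outer try.
5. Outer `except KeyError` matches → `arr.append('Q')` → arr = ['F', 'R', 'Q'].
Result: ['F', 'R', 'Q']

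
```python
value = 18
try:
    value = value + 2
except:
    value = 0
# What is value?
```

Step-by-step execution trace:
1. value starts at 18.
2. try: `value = value + 2` → value = 20. No exception raised.
3. `except` is skipped.
Result: 20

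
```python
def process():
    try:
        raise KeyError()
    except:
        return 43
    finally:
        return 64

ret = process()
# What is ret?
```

Step-by-step execution trace:
1. `process()` enters try: `raise KeyError()` raises KeyError.
2. bare `except` matches → `return 43` sets pending return value 43.
3. Before returning, `finally: return 64` runs and overrides the pending return.
4. process() returns 64 → ret = 64.
Result: 64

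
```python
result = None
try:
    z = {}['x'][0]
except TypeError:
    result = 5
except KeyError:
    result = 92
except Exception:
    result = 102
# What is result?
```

Step-by-step execution trace:
1. `z = {}['x'][0]` raises KeyError.
2. `except TypeError` does not match KeyError; skipped.
3. `except KeyError` matches → result = 92.
4. Remaining except clauses are skipped.
Result: 92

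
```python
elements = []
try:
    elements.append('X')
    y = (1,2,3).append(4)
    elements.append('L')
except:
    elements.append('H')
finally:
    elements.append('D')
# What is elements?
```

Step-by-step execution trace:
1. try: `elements.append('X')` → elements = ['X'].
2. `y = (1,2,3).append(4)` raises AttributeError; `elements.append('L')` is not reached.
3. bare `except` matches → `elements.append('H')` → elements = ['X', 'H'].
4. finally always runs: `elements.append('D')` → elements = ['X', 'H', 'D'].
Result: ['X', 'H', 'D']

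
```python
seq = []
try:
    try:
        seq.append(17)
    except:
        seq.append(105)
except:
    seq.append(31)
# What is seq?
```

Step-by-step execution trace:
1. Inner try: `seq.append(17)` → seq = [17]. No exception raised.
2. Inner `except` is skipped.
3. Inner try completes normally; outer `except` is skipped.
Result: [17]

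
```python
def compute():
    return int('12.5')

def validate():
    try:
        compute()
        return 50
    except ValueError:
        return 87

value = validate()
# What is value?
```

Step-by-step execution trace:
1. `validate()` calls `compute()`.
2. `compute()` evaluates `int('12.5')`, which raises ValueError; it propagates to the caller.
3. `return 50` is not reached.
4. `except ValueError` in validate matches → returns 87.
5. value = 87.
Result: 87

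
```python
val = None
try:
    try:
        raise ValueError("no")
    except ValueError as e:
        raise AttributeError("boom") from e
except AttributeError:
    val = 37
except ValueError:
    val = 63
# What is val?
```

Step-by-step execution trace:
1. Inner try raises ValueError; inner `except ValueError as e` catches it.
2. `raise AttributeError(...) from e` raises AttributeError (ValueError is attached as __cause__, but only AttributeError is active).
3. Outer `except AttributeError` matches → val = 37.
4. `except ValueError` is not reached.
Result: 37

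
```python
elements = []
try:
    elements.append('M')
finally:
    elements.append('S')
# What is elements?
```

Step-by-step execution trace:
1. try: `elements.append('M')` → elements = ['M'].
2. The try body completes without raising.
3. finally always runs: `elements.append('S')` → elements = ['M', 'S'].
Result: ['M', 'S']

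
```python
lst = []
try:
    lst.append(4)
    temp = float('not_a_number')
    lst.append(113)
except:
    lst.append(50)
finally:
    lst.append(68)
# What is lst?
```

Step-by-step execution trace:
1. try: `lst.append(4)` → lst = [4].
2. `temp = float('not_a_number')` raises ValueError; `lst.append(113)` is not reached.
3. bare `except` matches → `lst.append(50)` → lst = [4, 50].
4. finally always runs: `lst.append(68)` → lst = [4, 50, 68].
Result: [4, 50, 68]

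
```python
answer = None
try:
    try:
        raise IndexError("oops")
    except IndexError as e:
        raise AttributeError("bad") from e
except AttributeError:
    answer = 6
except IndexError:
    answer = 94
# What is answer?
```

Step-by-step execution trace:
1. Inner try raises IndexError; inner `except IndexError as e` catches it.
2. `raise AttributeError(...) from e` raises AttributeError (IndexError is attached as __cause__, but only AttributeError is active).
3. Outer `except AttributeError` matches → answer = 6.
4. `except IndexError` is not reached.
Result: 6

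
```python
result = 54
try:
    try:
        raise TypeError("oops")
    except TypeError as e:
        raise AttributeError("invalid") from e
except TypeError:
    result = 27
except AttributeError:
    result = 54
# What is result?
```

Step-by-step execution trace:
1. Inner try raises TypeError; inner `except TypeError as e` catches it.
2. `raise AttributeError(...) from e` raises AttributeError (TypeError is attached as __cause__, but only AttributeError is active).
3. Outer `except TypeError` does not match AttributeError; skipped.
4. Outer `except AttributeError` matches → result = 54.
Result: 54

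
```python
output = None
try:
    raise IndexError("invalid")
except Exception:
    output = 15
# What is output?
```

Step-by-step execution trace:
1. `raise IndexError(...)` raises IndexError.
2. `except Exception` matches (IndexError is a subclass of Exception) → output = 15.
Result: 15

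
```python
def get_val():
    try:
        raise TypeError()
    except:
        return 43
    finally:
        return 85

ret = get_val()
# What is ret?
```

Step-by-step execution trace:
1. `get_val()` enters try: `raise TypeError()` raises TypeError.
2. bare `except` matches → `return 43` sets pending return value 43.
3. Before returning, `finally: return 85` runs and overrides the pending return.
4. get_val() returns 85 → ret = 85.
Result: 85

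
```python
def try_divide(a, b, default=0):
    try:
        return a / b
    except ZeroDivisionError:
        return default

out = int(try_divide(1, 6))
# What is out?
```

Step-by-step execution trace:
1. `try_divide(1, 6)` enters try: `return 1 / 6` → returns 0.16666666666666666. No exception raised.
2. `except ZeroDivisionError` is skipped.
3. `int(0.16666666666666666)` → 0 → out = 0.
Result: 0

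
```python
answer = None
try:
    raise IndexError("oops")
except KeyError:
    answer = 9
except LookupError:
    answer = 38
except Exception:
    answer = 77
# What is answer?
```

Step-by-step execution trace:
1. `raise IndexError(...)` raises IndexError.
2. `except KeyError` does not match (IndexError is not a subclass of KeyError); skipped.
3. `except LookupError` matches (IndexError is a subclass of LookupError) → answer = 38.
4. `except Exception` is not reached.
Result: 38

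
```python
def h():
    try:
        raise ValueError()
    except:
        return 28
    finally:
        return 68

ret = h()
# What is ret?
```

Step-by-step execution trace:
1. `h()` enters try: `raise ValueError()` raises ValueError.
2. bare `except` matches → `return 28` sets pending return value 28.
3. Before returning, `finally: return 68` runs and overrides the pending return.
4. h() returns 68 → ret = 68.
Result: 68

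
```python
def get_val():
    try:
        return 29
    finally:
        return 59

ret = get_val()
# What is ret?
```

Step-by-step execution trace:
1. `get_val()` enters try: `return 29` sets pending return value 29.
2. Before returning, `finally: return 59` runs and overrides the pending return.
3. get_val() returns 59 → ret = 59.
Result: 59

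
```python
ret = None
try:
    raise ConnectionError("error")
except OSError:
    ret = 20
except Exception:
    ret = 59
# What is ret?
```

Step-by-step execution trace:
1. `raise ConnectionError(...)` raises ConnectionError.
2. `except OSError` matches (ConnectionError is a subclass of OSError) → ret = 20.
3. `except Exception` is not reached.
Result: 20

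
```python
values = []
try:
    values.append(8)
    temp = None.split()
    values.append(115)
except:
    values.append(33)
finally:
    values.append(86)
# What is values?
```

Step-by-step execution trace:
1. try: `values.append(8)` → values = [8].
2. `temp = None.split()` raises AttributeError; `values.append(115)` is not reached.
3. bare `except` matches → `values.append(33)` → values = [8, 33].
4. finally always runs: `values.append(86)` → values = [8, 33, 86].
Result: [8, 33, 86]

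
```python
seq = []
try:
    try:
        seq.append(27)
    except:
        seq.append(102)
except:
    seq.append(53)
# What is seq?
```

Step-by-step execution trace:
1. Inner try: `seq.append(27)` → seq = [27]. No exception raised.
2. Inner `except` is skipped.
3. Inner try completes normally; outer `except` is skipped.
Result: [27]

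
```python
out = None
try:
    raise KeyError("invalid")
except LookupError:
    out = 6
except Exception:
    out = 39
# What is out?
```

Step-by-step execution trace:
1. `raise KeyError(...)` raises KeyError.
2. `except LookupError` matches (KeyError is a subclass of LookupError) → out = 6.
3. `except Exception` is not reached.
Result: 6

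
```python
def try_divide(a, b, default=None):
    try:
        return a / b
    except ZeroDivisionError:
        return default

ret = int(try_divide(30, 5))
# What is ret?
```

Step-by-step execution trace:
1. `try_divide(30, 5)` enters try: `return 30 / 5` → returns 6.0. No exception raised.
2. `except ZeroDivisionError` is skipped.
3. `int(6.0)` → 6 → ret = 6.
Result: 6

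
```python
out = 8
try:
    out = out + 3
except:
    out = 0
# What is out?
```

Step-by-step execution trace:
1. out starts at 8.
2. try: `out = out + 3` → out = 11. No exception raised.
3. `except` is skipped.
Result: 11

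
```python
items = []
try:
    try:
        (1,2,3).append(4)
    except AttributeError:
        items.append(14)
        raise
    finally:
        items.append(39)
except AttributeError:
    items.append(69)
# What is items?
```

Step-by-step execution trace:
1. Inner try: `(1,2,3).append(4)` raises AttributeError.
2. Inner `except AttributeError` matches → `items.append(14)` → items = [14].
3. bare `raise` re-raises AttributeError.
4. Inner `finally` runs during unwinding: `items.append(39)` → items = [14, 39].
5. Outer `except AttributeError` matches → `items.append(69)` → items = [14, 39, 69].
Result: [14, 39, 69]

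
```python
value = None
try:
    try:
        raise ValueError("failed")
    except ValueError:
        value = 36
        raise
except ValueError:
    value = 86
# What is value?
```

Step-by-step execution trace:
1. Inner try: `raise ValueError("failed")` raises ValueError.
2. Inner `except ValueError` matches → value = 36.
3. bare `raise` re-raises the same ValueError.
4. Outer `except ValueError` matches → value = 86.
Result: 86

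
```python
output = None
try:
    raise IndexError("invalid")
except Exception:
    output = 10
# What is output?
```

Step-by-step execution trace:
1. `raise IndexError(...)` raises IndexError.
2. `except Exception` matches (IndexError is a subclass of Exception) → output = 10.
Result: 10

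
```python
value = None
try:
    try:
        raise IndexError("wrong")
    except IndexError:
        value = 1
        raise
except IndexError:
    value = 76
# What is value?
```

Step-by-step execution trace:
1. Inner try: `raise IndexError("wrong")` raises IndexError.
2. Inner `except IndexError` matches → value = 1.
3. bare `raise` re-raises the same IndexError.
4. Outer `except IndexError` matches → value = 76.
Result: 76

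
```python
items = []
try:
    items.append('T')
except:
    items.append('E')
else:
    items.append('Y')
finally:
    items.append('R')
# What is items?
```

Step-by-step execution trace:
1. try: `items.append('T')` → items = ['T']. No exception raised.
2. `except` is skipped.
3. `else` runs: `items.append('Y')` → items = ['T', 'Y'].
4. `finally` always runs: `items.append('R')` → items = ['T', 'Y', 'R'].
Result: ['T', 'Y', 'R']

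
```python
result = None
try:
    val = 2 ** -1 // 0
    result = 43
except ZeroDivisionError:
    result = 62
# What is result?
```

Step-by-step execution trace:
1. `val = 2 ** -1 // 0` raises ZeroDivisionError.
2. `result = 43` is not reached.
3. `except ZeroDivisionError` matches → result = 62.
Result: 62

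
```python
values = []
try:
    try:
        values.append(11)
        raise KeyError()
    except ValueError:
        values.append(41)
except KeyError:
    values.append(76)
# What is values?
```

Step-by-step execution trace:
1. Inner try: `values.append(11)` → values = [11].
2. `raise KeyError()` raises KeyError.
3. Inner `except ValueError` does not match KeyError; exception propagates to outer try.
4. Outer `except KeyError` matches → `values.append(76)` → values = [11, 76].
Result: [11, 76]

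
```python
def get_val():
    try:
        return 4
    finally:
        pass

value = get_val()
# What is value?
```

Step-by-step execution trace:
1. `get_val()` enters try: `return 4` sets pending return value 4.
2. Before returning, `finally: pass` runs (no effect).
3. get_val() returns 4 → value = 4.
Result: 4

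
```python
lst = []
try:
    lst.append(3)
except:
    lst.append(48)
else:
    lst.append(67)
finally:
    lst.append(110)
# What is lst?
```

Step-by-step execution trace:
1. try: `lst.append(3)` → lst = [3]. No exception raised.
2. `except` is skipped.
3. `else` runs: `lst.append(67)` → lst = [3, 67].
4. `finally` always runs: `lst.append(110)` → lst = [3, 67, 110].
Result: [3, 67, 110]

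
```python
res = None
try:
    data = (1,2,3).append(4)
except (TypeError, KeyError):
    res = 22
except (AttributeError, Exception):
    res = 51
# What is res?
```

Step-by-step execution trace:
1. `data = (1,2,3).append(4)` raises AttributeError.
2. `except (TypeError, KeyError)` does not match AttributeError; skipped.
3. `except (AttributeError, Exception)` matches (AttributeError is in the tuple) → res = 51.
Result: 51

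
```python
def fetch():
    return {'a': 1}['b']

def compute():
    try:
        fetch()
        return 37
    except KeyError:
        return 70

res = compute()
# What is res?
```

Step-by-step execution trace:
1. `compute()` calls `fetch()`.
2. `fetch()` evaluates `{'a': 1}['b']`, which raises KeyError; it propagates to the caller.
3. `return 37` is not reached.
4. `except KeyError` in compute matches → returns 70.
5. res = 70.
Result: 70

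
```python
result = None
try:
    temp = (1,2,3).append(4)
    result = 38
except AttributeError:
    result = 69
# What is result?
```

Step-by-step execution trace:
1. `temp = (1,2,3).append(4)` raises AttributeError.
2. `result = 38` is not reached.
3. `except AttributeError` matches → result = 69.
Result: 69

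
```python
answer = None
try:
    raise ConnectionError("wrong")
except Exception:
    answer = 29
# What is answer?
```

Step-by-step execution trace:
1. `raise ConnectionError(...)` raises ConnectionError.
2. `except Exception` matches (ConnectionError is a subclass of Exception) → answer = 29.
Result: 29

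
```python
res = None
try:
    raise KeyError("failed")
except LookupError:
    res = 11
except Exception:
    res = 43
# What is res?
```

Step-by-step execution trace:
1. `raise KeyError(...)` raises KeyError.
2. `except LookupError` matches (KeyError is a subclass of LookupError) → res = 11.
3. `except Exception` is not reached.
Result: 11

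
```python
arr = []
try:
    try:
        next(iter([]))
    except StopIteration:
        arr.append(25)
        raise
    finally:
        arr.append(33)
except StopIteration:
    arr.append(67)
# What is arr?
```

Step-by-step execution trace:
1. Inner try: `next(iter([]))` raises StopIteration.
2. Inner `except StopIteration` matches → `arr.append(25)` → arr = [25].
3. bare `raise` re-raises StopIteration.
4. Inner `finally` runs during unwinding: `arr.append(33)` → arr = [25, 33].
5. Outer `except StopIteration` matches → `arr.append(67)` → arr = [25, 33, 67].
Result: [25, 33, 67]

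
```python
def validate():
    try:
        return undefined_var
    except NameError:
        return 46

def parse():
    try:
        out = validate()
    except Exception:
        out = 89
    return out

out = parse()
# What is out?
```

Step-by-step execution trace:
1. `parse()` calls `validate()`.
2. In validate: `undefined_var` raises NameError; `except NameError` catches it → returns 46.
3. In parse: `out = validate()` → out = 46. No exception reaches parse.
4. `except Exception` is skipped; parse returns 46.
5. out = 46.
Result: 46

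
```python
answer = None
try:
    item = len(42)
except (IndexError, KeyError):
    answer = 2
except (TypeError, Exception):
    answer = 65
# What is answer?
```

Step-by-step execution trace:
1. `item = len(42)` raises TypeError.
2. `except (IndexError, KeyError)` does not match TypeError; skipped.
3. `except (TypeError, Exception)` matches (TypeError is in the tuple) → answer = 65.
Result: 65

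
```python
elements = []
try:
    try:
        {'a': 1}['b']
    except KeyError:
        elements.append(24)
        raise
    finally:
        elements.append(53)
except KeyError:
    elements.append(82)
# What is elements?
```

Step-by-step execution trace:
1. Inner try: `{'a': 1}['b']` raises KeyError.
2. Inner `except KeyError` matches → `elements.append(24)` → elements = [24].
3. bare `raise` re-raises KeyError.
4. Inner `finally` runs during unwinding: `elements.append(53)` → elements = [24, 53].
5. Outer `except KeyError` matches → `elements.append(82)` → elements = [24, 53, 82].
Result: [24, 53, 82]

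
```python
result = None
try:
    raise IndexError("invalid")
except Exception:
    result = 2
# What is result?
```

Step-by-step execution trace:
1. `raise IndexError(...)` raises IndexError.
2. `except Exception` matches (IndexError is a subclass of Exception) → result = 2.
Result: 2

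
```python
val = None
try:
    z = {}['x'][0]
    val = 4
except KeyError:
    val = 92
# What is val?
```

Step-by-step execution trace:
1. `z = {}['x'][0]` raises KeyError.
2. `val = 4` is not reached.
3. `except KeyError` matches → val = 92.
Result: 92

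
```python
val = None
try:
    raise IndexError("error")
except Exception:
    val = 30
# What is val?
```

Step-by-step execution trace:
1. `raise IndexError(...)` raises IndexError.
2. `except Exception` matches (IndexError is a subclass of Exception) → val = 30.
Result: 30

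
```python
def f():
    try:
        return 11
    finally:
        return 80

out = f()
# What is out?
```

Step-by-step execution trace:
1. `f()` enters try: `return 11` sets pending return value 11.
2. Before returning, `finally: return 80` runs and overrides the pending return.
3. f() returns 80 → out = 80.
Result: 80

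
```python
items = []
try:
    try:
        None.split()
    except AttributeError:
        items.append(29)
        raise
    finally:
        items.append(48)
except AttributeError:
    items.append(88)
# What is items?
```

Step-by-step execution trace:
1. Inner try: `None.split()` raises AttributeError.
2. Inner `except AttributeError` matches → `items.append(29)` → items = [29].
3. bare `raise` re-raises AttributeError.
4. Inner `finally` runs during unwinding: `items.append(48)` → items = [29, 48].
5. Outer `except AttributeError` matches → `items.append(88)` → items = [29, 48, 88].
Result: [29, 48, 88]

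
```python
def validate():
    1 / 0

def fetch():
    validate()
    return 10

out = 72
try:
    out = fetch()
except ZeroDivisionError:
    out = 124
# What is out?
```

Step-by-step execution trace:
1. out starts at 72.
2. try: `fetch()` calls `validate()`.
3. `validate()` evaluates `1 / 0`, which raises ZeroDivisionError; it propagates through fetch (uncaught).
4. `return 10` in fetch is not reached; the assignment to out does not complete.
5. `except ZeroDivisionError` matches → out = 124.
Result: 124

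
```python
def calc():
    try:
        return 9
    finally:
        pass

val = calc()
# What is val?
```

Step-by-step execution trace:
1. `calc()` enters try: `return 9` sets pending return value 9.
2. Before returning, `finally: pass` runs (no effect).
3. calc() returns 9 → val = 9.
Result: 9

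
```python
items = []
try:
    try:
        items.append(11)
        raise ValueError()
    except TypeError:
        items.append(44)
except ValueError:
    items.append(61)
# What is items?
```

Step-by-step execution trace:
1. Inner try: `items.append(11)` → items = [11].
2. `raise ValueError()` raises ValueError.
3. Inner `except TypeError` does not match ValueError; exception propagates to outer try.
4. Outer `except ValueError` matches → `items.append(61)` → items = [11, 61].
Result: [11, 61]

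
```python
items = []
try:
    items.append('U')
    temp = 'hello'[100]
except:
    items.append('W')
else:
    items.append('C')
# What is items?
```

Step-by-step execution trace:
1. try: `items.append('U')` → items = ['U'].
2. `temp = 'hello'[100]` raises IndexError.
3. bare `except` matches → `items.append('W')` → items = ['U', 'W'].
4. `else` is skipped (an exception was raised).
Result: ['U', 'W']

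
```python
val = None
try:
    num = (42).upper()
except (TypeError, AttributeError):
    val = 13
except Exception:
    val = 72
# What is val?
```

Step-by-step execution trace:
1. `num = (42).upper()` raises AttributeError.
2. `except (TypeError, AttributeError)` matches (AttributeError is in the tuple) → val = 13.
3. `except Exception` is not reached.
Result: 13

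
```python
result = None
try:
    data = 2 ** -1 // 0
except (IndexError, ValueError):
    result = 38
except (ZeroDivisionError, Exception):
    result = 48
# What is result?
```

Step-by-step execution trace:
1. `data = 2 ** -1 // 0` raises ZeroDivisionError.
2. `except (IndexError, ValueError)` does not match ZeroDivisionError; skipped.
3. `except (ZeroDivisionError, Exception)` matches (ZeroDivisionError is in the tuple) → result = 48.
Result: 48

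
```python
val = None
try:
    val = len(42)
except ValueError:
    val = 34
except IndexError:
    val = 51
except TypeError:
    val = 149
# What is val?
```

Step-by-step execution trace:
1. `val = len(42)` raises TypeError.
2. `except ValueError` does not match TypeError; skipped.
3. `except IndexError` does not match TypeError; skipped.
4. `except TypeError` matches → val = 149.
Result: 149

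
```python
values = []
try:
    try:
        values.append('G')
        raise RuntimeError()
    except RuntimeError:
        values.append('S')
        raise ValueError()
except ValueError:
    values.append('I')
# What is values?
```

Step-by-step execution trace:
1. Inner try: `values.append('G')` → values = ['G'].
2. `raise RuntimeError()` raises RuntimeError.
3. Inner `except RuntimeError` matches → `values.append('S')` → values = ['G', 'S'].
4. `raise ValueError()` raises ValueError; propagates to outer try.
5. Outer `except ValueError` matches → `values.append('I')` → values = ['G', 'S', 'I'].
Result: ['G', 'S', 'I']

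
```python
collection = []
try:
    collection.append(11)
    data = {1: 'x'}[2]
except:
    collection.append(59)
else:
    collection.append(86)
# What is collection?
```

Step-by-step execution trace:
1. try: `collection.append(11)` → collection = [11].
2. `data = {1: 'x'}[2]` raises KeyError.
3. bare `except` matches → `collection.append(59)` → collection = [11, 59].
4. `else` is skipped (an exception was raised).
Result: [11, 59]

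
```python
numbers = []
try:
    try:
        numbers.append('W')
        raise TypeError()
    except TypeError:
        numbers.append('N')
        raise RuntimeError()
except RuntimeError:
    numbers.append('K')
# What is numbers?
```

Step-by-step execution trace:
1. Inner try: `numbers.append('W')` → numbers = ['W'].
2. `raise TypeError()` raises TypeError.
3. Inner `except TypeError` matches → `numbers.append('N')` → numbers = ['W', 'N'].
4. `raise RuntimeError()` raises RuntimeError; propagates to outer try.
5. Outer `except RuntimeError` matches → `numbers.append('K')` → numbers = ['W', 'N', 'K'].
Result: ['W', 'N', 'K']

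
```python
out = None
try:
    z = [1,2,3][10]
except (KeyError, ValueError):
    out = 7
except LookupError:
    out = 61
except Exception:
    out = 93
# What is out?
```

Step-by-step execution trace:
1. `z = [1,2,3][10]` raises IndexError.
2. `except (KeyError, ValueError)` does not match IndexError; skipped.
3. `except LookupError` matches (IndexError is a subclass of LookupError) → out = 61.
4. `except Exception` is not reached.
Result: 61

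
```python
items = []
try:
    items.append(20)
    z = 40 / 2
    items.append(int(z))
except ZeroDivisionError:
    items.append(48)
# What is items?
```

Step-by-step execution trace:
1. try: `items.append(20)` → items = [20].
2. `z = 40 / 2` → z = 20.0. No exception raised.
3. `items.append(int(z))` → items = [20, 20].
4. `except ZeroDivisionError` is skipped (no exception was raised).
Result: [20, 20]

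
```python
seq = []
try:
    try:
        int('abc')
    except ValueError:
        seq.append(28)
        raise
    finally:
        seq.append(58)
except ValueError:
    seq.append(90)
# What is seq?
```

Step-by-step execution trace:
1. Inner try: `int('abc')` raises ValueError.
2. Inner `except ValueError` matches → `seq.append(28)` → seq = [28].
3. bare `raise` re-raises ValueError.
4. Inner `finally` runs during unwinding: `seq.append(58)` → seq = [28, 58].
5. Outer `except ValueError` matches → `seq.append(90)` → seq = [28, 58, 90].
Result: [28, 58, 90]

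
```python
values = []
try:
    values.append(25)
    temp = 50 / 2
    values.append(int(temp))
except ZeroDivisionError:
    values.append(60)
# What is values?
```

Step-by-step execution trace:
1. try: `values.append(25)` → values = [25].
2. `temp = 50 / 2` → temp = 25.0. No exception raised.
3. `values.append(int(temp))` → values = [25, 25].
4. `except ZeroDivisionError` is skipped (no exception was raised).
Result: [25, 25]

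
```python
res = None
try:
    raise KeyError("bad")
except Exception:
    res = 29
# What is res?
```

Step-by-step execution trace:
1. `raise KeyError(...)` raises KeyError.
2. `except Exception` matches (KeyError is a subclass of Exception) → res = 29.
Result: 29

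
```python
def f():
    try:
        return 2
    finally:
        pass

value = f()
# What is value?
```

Step-by-step execution trace:
1. `f()` enters try: `return 2` sets pending return value 2.
2. Before returning, `finally: pass` runs (no effect).
3. f() returns 2 → value = 2.
Result: 2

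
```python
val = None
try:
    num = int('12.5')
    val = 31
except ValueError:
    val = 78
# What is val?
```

Step-by-step execution trace:
1. `num = int('12.5')` raises ValueError.
2. `val = 31` is not reached.
3. `except ValueError` matches → val = 78.
Result: 78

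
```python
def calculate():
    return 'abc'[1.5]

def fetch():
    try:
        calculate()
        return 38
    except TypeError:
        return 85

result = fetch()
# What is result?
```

Step-by-step execution trace:
1. `fetch()` calls `calculate()`.
2. `calculate()` evaluates `'abc'[1.5]`, which raises TypeError; it propagates to the caller.
3. `return 38` is not reached.
4. `except TypeError` in fetch matches → returns 85.
5. result = 85.
Result: 85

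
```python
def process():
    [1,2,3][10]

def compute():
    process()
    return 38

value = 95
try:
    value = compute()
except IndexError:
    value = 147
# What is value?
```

Step-by-step execution trace:
1. value starts at 95.
2. try: `compute()` calls `process()`.
3. `process()` evaluates `[1,2,3][10]`, which raises IndexError; it propagates through compute (uncaught).
4. `return 38` in compute is not reached; the assignment to value does not complete.
5. `except IndexError` matches → value = 147.
Result: 147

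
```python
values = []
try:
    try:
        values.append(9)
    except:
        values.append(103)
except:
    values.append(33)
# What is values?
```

Step-by-step execution trace:
1. Inner try: `values.append(9)` → values = [9]. No exception raised.
2. Inner `except` is skipped.
3. Inner try completes normally; outer `except` is skipped.
Result: [9]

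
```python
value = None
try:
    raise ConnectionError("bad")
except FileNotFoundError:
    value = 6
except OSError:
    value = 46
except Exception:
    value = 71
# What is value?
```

Step-by-step execution trace:
1. `raise ConnectionError(...)` raises ConnectionError.
2. `except FileNotFoundError` does not match (ConnectionError is not a subclass of FileNotFoundError); skipped.
3. `except OSError` matches (ConnectionError is a subclass of OSError) → value = 46.
4. `except Exception` is not reached.
Result: 46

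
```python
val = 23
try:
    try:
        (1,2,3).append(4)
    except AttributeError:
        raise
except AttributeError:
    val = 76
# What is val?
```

Step-by-step execution trace:
1. Inner try: `(1,2,3).append(4)` raises AttributeError.
2. Inner `except AttributeError` matches; bare `raise` re-raises the same AttributeError.
3. Outer `except AttributeError` matches → val = 76.
Result: 76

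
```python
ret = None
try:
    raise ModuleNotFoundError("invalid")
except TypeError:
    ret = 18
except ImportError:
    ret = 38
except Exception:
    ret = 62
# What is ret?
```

Step-by-step execution trace:
1. `raise ModuleNotFoundError(...)` raises ModuleNotFoundError.
2. `except TypeError` does not match (ModuleNotFoundError is not a subclass of TypeError); skipped.
3. `except ImportError` matches (ModuleNotFoundError is a subclass of ImportError) → ret = 38.
4. `except Exception` is not reached.
Result: 38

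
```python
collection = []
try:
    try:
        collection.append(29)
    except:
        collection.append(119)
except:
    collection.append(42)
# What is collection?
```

Step-by-step execution trace:
1. Inner try: `collection.append(29)` → collection = [29]. No exception raised.
2. Inner `except` is skipped.
3. Inner try completes normally; outer `except` is skipped.
Result: [29]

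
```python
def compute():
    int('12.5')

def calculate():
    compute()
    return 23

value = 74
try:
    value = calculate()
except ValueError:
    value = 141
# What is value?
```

Step-by-step execution trace:
1. value starts at 74.
2. try: `calculate()` calls `compute()`.
3. `compute()` evaluates `int('12.5')`, which raises ValueError; it propagates through calculate (uncaught).
4. `return 23` in calculate is not reached; the assignment to value does not complete.
5. `except ValueError` matches → value = 141.
Result: 141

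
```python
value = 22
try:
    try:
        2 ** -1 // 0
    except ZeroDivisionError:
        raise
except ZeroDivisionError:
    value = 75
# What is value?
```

Step-by-step execution trace:
1. Inner try: `2 ** -1 // 0` raises ZeroDivisionError.
2. Inner `except ZeroDivisionError` matches; bare `raise` re-raises the same ZeroDivisionError.
3. Outer `except ZeroDivisionError` matches → value = 75.
Result: 75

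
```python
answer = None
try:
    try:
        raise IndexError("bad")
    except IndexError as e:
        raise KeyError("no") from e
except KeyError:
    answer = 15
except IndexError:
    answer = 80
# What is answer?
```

Step-by-step execution trace:
1. Inner try raises IndexError; inner `except IndexError as e` catches it.
2. `raise KeyError(...) from e` raises KeyError (IndexError is attached as __cause__, but only KeyError is active).
3. Outer `except KeyError` matches → answer = 15.
4. `except IndexError` is not reached.
Result: 15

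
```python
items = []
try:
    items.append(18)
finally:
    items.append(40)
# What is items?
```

Step-by-step execution trace:
1. try: `items.append(18)` → items = [18].
2. The try body completes without raising.
3. finally always runs: `items.append(40)` → items = [18, 40].
Result: [18, 40]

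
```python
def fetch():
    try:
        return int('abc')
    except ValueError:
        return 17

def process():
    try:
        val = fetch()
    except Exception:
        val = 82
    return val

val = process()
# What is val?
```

Step-by-step execution trace:
1. `process()` calls `fetch()`.
2. In fetch: `int('abc')` raises ValueError; `except ValueError` catches it → returns 17.
3. In process: `val = fetch()` → val = 17. No exception reaches process.
4. `except Exception` is skipped; process returns 17.
5. val = 17.
Result: 17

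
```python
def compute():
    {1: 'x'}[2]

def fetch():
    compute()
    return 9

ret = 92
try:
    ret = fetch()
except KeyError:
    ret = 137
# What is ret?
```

Step-by-step execution trace:
1. ret starts at 92.
2. try: `fetch()` calls `compute()`.
3. `compute()` evaluates `{1: 'x'}[2]`, which raises KeyError; it propagates through fetch (uncaught).
4. `return 9` in fetch is not reached; the assignment to ret does not complete.
5. `except KeyError` matches → ret = 137.
Result: 137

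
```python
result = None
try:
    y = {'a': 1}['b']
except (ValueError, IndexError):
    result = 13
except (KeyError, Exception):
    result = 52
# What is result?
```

Step-by-step execution trace:
1. `y = {'a': 1}['b']` raises KeyError.
2. `except (ValueError, IndexError)` does not match KeyError; skipped.
3. `except (KeyError, Exception)` matches (KeyError is in the tuple) → result = 52.
Result: 52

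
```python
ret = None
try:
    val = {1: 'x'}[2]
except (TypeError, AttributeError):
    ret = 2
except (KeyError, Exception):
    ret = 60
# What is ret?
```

Step-by-step execution trace:
1. `val = {1: 'x'}[2]` raises KeyError.
2. `except (TypeError, AttributeError)` does not match KeyError; skipped.
3. `except (KeyError, Exception)` matches (KeyError is in the tuple) → ret = 60.
Result: 60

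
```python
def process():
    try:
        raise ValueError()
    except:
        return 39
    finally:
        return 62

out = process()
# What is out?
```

Step-by-step execution trace:
1. `process()` enters try: `raise ValueError()` raises ValueError.
2. bare `except` matches → `return 39` sets pending return value 39.
3. Before returning, `finally: return 62` runs and overrides the pending return.
4. process() returns 62 → out = 62.
Result: 62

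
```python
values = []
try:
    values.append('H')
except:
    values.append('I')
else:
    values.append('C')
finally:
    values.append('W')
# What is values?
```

Step-by-step execution trace:
1. try: `values.append('H')` → values = ['H']. No exception raised.
2. `except` is skipped.
3. `else` runs: `values.append('C')` → values = ['H', 'C'].
4. `finally` always runs: `values.append('W')` → values = ['H', 'C', 'W'].
Result: ['H', 'C', 'W']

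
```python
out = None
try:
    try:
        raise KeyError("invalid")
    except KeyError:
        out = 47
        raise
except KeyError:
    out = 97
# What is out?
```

Step-by-step execution trace:
1. Inner try: `raise KeyError("invalid")` raises KeyError.
2. Inner `except KeyError` matches → out = 47.
3. bare `raise` re-raises the same KeyError.
4. Outer `except KeyError` matches → out = 97.
Result: 97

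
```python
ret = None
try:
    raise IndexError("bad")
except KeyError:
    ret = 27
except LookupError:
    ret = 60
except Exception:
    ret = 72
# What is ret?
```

Step-by-step execution trace:
1. `raise IndexError(...)` raises IndexError.
2. `except KeyError` does not match (IndexError is not a subclass of KeyError); skipped.
3. `except LookupError` matches (IndexError is a subclass of LookupError) → ret = 60.
4. `except Exception` is not reached.
Result: 60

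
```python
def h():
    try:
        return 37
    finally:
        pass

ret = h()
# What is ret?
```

Step-by-step execution trace:
1. `h()` enters try: `return 37` sets pending return value 37.
2. Before returning, `finally: pass` runs (no effect).
3. h() returns 37 → ret = 37.
Result: 37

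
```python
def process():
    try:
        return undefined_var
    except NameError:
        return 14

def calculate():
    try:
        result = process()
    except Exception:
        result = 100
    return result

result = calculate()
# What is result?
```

Step-by-step execution trace:
1. `calculate()` calls `process()`.
2. In process: `undefined_var` raises NameError; `except NameError` catches it → returns 14.
3. In calculate: `result = process()` → result = 14. No exception reaches calculate.
4. `except Exception` is skipped; calculate returns 14.
5. result = 14.
Result: 14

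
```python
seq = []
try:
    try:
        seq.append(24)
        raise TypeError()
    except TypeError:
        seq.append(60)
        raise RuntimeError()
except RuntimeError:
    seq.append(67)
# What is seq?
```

Step-by-step execution trace:
1. Inner try: `seq.append(24)` → seq = [24].
2. `raise TypeError()` raises TypeError.
3. Inner `except TypeError` matches → `seq.append(60)` → seq = [24, 60].
4. `raise RuntimeError()` raises RuntimeError; propagates to outer try.
5. Outer `except RuntimeError` matches → `seq.append(67)` → seq = [24, 60, 67].
Result: [24, 60, 67]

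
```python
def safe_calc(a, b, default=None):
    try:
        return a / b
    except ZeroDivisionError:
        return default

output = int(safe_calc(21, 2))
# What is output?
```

Step-by-step execution trace:
1. `safe_calc(21, 2)` enters try: `return 21 / 2` → returns 10.5. No exception raised.
2. `except ZeroDivisionError` is skipped.
3. `int(10.5)` → 10 → output = 10.
Result: 10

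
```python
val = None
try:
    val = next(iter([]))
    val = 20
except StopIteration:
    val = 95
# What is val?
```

Step-by-step execution trace:
1. `val = next(iter([]))` raises StopIteration.
2. `val = 20` is not reached.
3. `except StopIteration` matches → val = 95.
Result: 95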